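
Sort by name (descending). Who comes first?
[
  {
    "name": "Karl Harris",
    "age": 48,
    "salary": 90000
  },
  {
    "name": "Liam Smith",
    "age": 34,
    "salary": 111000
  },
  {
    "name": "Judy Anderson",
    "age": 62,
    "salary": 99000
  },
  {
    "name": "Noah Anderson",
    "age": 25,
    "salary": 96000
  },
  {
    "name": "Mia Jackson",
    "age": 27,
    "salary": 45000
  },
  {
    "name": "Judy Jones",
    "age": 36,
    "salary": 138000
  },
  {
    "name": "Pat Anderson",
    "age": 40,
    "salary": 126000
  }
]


Sort by: name (descending)

Sorted order:
  1. Pat Anderson (name = Pat Anderson)
  2. Noah Anderson (name = Noah Anderson)
  3. Mia Jackson (name = Mia Jackson)
  4. Liam Smith (name = Liam Smith)
  5. Karl Harris (name = Karl Harris)
  6. Judy Jones (name = Judy Jones)
  7. Judy Anderson (name = Judy Anderson)

First: Pat Anderson

Pat Anderson


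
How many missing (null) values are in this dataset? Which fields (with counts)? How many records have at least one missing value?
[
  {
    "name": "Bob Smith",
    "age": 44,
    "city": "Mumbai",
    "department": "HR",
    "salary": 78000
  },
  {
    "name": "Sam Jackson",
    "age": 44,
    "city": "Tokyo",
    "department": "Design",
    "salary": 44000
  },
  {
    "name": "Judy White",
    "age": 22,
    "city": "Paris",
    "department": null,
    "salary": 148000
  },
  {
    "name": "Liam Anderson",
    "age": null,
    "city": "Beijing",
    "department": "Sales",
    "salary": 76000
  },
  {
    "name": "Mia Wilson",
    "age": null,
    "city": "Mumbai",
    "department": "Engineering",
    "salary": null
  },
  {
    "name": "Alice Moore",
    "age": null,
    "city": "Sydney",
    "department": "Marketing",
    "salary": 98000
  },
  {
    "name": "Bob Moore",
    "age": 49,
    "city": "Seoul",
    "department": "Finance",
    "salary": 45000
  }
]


Checking for missing (null) values in 7 records:

  Bob Smith: complete
  Sam Jackson: complete
  Judy White: department
  Liam Anderson: age
  Mia Wilson: age, salary
  Alice Moore: age
  Bob Moore: complete

Per field:
  name: 0 missing
  age: 3 missing
  city: 0 missing
  department: 1 missing
  salary: 1 missing

Total missing values: 5
Records with any missing: 4

5 missing values (age: 3, department: 1, salary: 1); 4 incomplete records


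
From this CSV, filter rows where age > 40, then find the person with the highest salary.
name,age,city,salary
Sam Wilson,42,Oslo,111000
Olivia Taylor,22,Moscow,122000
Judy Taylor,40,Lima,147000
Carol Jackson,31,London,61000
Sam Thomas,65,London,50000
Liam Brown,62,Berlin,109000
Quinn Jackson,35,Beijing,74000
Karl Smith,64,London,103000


Filter: age > 40
Sort by: salary (descending)

Filtered records (4):
  Sam Wilson, age 42, salary $111000
  Liam Brown, age 62, salary $109000
  Karl Smith, age 64, salary $103000
  Sam Thomas, age 65, salary $50000

Highest salary: Sam Wilson ($111000)

Sam Wilson


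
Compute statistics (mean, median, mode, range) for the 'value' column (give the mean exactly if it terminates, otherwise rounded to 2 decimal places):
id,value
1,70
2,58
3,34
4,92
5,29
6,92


Data: [70, 58, 34, 92, 29, 92]
Count: 6
Sum: 375
Mean: 375/6 = 62.5
Sorted: [29, 34, 58, 70, 92, 92]
Median: 64.0
Mode: 92 (2 times)
Range: 92 - 29 = 63
Min: 29, Max: 92

mean=62.5, median=64.0, mode=92, range=63


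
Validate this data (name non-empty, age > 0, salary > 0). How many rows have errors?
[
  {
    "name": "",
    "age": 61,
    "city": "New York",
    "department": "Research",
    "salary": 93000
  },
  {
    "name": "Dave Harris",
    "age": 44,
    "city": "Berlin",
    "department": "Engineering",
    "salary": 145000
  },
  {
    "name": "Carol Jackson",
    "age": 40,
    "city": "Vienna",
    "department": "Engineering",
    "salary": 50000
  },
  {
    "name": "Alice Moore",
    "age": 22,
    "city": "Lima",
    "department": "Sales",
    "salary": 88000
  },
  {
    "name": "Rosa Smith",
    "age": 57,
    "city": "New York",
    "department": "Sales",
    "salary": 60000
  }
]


Validating 5 records:
Rules: name non-empty, age > 0, salary > 0

  Row 1 (???): empty name
  Row 2 (Dave Harris): OK
  Row 3 (Carol Jackson): OK
  Row 4 (Alice Moore): OK
  Row 5 (Rosa Smith): OK

Total errors: 1

1 errors


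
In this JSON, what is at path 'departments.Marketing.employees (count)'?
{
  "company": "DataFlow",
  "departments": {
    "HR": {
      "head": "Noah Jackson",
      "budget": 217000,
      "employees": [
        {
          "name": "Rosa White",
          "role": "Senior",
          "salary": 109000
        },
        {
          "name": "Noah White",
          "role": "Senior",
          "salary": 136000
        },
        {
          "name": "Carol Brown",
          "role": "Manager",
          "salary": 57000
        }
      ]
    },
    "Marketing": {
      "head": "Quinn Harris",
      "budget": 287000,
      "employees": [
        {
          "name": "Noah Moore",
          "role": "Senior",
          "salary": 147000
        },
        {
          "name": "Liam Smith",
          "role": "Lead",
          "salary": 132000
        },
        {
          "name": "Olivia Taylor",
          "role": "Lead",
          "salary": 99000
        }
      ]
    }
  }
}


Path: departments.Marketing.employees (count)

Navigate:
  -> departments
  -> Marketing
  -> employees (array, length 3)

3


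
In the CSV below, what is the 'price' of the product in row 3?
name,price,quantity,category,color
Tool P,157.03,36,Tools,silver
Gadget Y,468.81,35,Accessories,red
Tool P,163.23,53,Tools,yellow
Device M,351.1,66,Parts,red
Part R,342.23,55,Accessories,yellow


Query: Row 3 ('Tool P'), column 'price'
Value: 163.23

163.23


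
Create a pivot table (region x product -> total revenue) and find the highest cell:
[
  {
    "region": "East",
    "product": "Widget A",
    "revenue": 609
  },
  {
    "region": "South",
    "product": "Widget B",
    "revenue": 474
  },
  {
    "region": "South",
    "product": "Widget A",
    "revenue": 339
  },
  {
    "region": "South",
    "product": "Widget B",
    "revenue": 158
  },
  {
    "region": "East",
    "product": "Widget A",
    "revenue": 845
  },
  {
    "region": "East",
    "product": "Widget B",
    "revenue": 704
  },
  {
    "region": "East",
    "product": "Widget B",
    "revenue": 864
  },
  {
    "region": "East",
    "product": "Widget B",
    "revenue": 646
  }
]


Pivot: region (rows) x product (columns) -> total revenue

     Widget A      Widget B    
East          1454          2214  
South          339           632  

Highest: East / Widget B = $2214

East / Widget B = $2214


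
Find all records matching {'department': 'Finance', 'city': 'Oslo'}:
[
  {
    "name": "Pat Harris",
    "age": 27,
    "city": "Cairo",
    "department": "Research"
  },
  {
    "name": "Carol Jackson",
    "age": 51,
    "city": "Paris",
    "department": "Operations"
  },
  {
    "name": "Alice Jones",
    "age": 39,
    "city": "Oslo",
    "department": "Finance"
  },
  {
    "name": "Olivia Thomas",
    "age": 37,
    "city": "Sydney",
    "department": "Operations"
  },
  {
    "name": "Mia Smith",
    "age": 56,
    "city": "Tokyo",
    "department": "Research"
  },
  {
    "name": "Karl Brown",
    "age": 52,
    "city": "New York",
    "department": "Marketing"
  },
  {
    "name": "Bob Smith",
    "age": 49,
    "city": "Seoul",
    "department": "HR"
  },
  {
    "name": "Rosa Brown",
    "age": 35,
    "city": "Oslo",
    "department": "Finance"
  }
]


Search criteria: {'department': 'Finance', 'city': 'Oslo'}

Checking 8 records:
  Pat Harris: {department: Research, city: Cairo}
  Carol Jackson: {department: Operations, city: Paris}
  Alice Jones: {department: Finance, city: Oslo} <-- MATCH
  Olivia Thomas: {department: Operations, city: Sydney}
  Mia Smith: {department: Research, city: Tokyo}
  Karl Brown: {department: Marketing, city: New York}
  Bob Smith: {department: HR, city: Seoul}
  Rosa Brown: {department: Finance, city: Oslo} <-- MATCH

Matches: ["Alice Jones", "Rosa Brown"]

["Alice Jones", "Rosa Brown"]


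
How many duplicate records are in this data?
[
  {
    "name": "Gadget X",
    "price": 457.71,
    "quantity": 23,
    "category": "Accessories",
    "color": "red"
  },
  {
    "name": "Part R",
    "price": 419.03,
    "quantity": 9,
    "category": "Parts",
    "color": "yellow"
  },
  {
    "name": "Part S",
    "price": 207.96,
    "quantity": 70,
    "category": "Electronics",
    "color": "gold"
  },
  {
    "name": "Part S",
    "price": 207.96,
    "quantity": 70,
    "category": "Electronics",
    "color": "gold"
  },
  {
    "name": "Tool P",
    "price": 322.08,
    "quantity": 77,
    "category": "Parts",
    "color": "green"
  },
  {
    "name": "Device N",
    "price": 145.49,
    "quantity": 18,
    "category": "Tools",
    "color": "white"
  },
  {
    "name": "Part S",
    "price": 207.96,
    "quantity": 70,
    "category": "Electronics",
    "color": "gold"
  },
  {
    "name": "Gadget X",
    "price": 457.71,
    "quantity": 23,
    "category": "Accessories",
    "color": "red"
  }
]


Checking 8 records for duplicates:

  Row 1: Gadget X ($457.71, qty 23)
  Row 2: Part R ($419.03, qty 9)
  Row 3: Part S ($207.96, qty 70)
  Row 4: Part S ($207.96, qty 70) <-- DUPLICATE
  Row 5: Tool P ($322.08, qty 77)
  Row 6: Device N ($145.49, qty 18)
  Row 7: Part S ($207.96, qty 70) <-- DUPLICATE
  Row 8: Gadget X ($457.71, qty 23) <-- DUPLICATE

Duplicates found: 3
Unique records: 5

3 duplicates, 5 unique


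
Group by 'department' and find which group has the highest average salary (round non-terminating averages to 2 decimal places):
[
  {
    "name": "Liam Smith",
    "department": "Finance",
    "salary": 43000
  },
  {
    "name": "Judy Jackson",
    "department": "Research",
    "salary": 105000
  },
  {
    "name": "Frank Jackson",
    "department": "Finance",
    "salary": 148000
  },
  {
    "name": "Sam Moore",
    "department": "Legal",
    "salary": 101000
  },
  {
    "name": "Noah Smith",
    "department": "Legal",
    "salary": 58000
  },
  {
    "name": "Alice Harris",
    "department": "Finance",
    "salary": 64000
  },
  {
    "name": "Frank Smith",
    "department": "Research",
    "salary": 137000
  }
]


Group by: department

Groups:
  Finance: 3 people, avg salary = 255000/3 = $85000
  Legal: 2 people, avg salary = 159000/2 = $79500
  Research: 2 people, avg salary = 242000/2 = $121000

Highest average salary: Research ($121000)

Research ($121000)


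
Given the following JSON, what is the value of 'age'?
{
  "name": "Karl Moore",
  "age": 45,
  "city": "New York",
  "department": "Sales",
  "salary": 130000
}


Looking up field 'age'
Value: 45

45


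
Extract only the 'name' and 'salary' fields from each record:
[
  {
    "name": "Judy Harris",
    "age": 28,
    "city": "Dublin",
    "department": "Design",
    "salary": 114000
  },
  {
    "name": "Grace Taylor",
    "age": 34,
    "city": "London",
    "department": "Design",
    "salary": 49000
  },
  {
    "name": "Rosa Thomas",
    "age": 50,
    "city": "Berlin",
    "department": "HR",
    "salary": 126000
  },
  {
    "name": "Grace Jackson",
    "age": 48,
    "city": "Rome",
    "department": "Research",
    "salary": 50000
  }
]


Original: 4 records with fields: name, age, city, department, salary
Keep: ['name', 'salary']
Drop: ['age', 'city', 'department']
Result: 4 records, 2 fields each

[
  {
    "name": "Judy Harris",
    "salary": 114000
  },
  {
    "name": "Grace Taylor",
    "salary": 49000
  },
  {
    "name": "Rosa Thomas",
    "salary": 126000
  },
  {
    "name": "Grace Jackson",
    "salary": 50000
  }
]


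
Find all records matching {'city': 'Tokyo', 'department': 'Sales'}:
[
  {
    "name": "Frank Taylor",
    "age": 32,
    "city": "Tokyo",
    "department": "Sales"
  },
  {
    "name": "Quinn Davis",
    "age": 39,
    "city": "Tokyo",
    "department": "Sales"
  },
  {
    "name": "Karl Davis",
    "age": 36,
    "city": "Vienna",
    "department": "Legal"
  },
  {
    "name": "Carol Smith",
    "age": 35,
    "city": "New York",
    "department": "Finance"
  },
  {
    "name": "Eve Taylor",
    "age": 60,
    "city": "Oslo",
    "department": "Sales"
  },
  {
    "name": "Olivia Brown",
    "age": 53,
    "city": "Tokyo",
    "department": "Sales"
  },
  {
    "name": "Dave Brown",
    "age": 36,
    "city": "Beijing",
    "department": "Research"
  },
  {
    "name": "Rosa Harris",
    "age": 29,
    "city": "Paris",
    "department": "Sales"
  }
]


Search criteria: {'city': 'Tokyo', 'department': 'Sales'}

Checking 8 records:
  Frank Taylor: {city: Tokyo, department: Sales} <-- MATCH
  Quinn Davis: {city: Tokyo, department: Sales} <-- MATCH
  Karl Davis: {city: Vienna, department: Legal}
  Carol Smith: {city: New York, department: Finance}
  Eve Taylor: {city: Oslo, department: Sales}
  Olivia Brown: {city: Tokyo, department: Sales} <-- MATCH
  Dave Brown: {city: Beijing, department: Research}
  Rosa Harris: {city: Paris, department: Sales}

Matches: ["Frank Taylor", "Quinn Davis", "Olivia Brown"]

["Frank Taylor", "Quinn Davis", "Olivia Brown"]


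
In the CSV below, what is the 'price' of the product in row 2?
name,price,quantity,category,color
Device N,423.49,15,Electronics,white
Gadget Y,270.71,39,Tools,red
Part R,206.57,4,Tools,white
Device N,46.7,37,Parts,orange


Query: Row 2 ('Gadget Y'), column 'price'
Value: 270.71

270.71


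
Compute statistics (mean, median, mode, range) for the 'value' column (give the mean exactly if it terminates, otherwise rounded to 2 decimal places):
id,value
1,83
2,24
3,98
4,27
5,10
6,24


Data: [83, 24, 98, 27, 10, 24]
Count: 6
Sum: 266
Mean: 266/6 ≈ 44.33 (rounded to 2 decimal places)
Sorted: [10, 24, 24, 27, 83, 98]
Median: 25.5
Mode: 24 (2 times)
Range: 98 - 10 = 88
Min: 10, Max: 98

mean≈44.33, median=25.5, mode=24, range=88


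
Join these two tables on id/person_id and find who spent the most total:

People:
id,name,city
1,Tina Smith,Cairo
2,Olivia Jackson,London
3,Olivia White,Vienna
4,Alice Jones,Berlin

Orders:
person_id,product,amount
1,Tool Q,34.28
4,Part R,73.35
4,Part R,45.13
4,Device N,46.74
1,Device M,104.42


Join on: people.id = orders.person_id

Joined rows:
  Tina Smith (Cairo) bought Tool Q for $34.28
  Alice Jones (Berlin) bought Part R for $73.35
  Alice Jones (Berlin) bought Part R for $45.13
  Alice Jones (Berlin) bought Device N for $46.74
  Tina Smith (Cairo) bought Device M for $104.42

Total per person:
  Alice Jones: $165.22
  Tina Smith: $138.70

Top spender: Alice Jones ($165.22)

Alice Jones ($165.22)


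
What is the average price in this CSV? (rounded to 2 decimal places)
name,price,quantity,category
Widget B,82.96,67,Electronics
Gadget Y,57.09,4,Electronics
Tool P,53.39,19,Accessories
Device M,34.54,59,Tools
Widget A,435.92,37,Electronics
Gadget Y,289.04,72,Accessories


Computing average price:
Values: [82.96, 57.09, 53.39, 34.54, 435.92, 289.04]
Sum = 952.94
Count = 6
Average = 952.94/6 ≈ 158.82 (rounded to 2 decimal places)

158.82


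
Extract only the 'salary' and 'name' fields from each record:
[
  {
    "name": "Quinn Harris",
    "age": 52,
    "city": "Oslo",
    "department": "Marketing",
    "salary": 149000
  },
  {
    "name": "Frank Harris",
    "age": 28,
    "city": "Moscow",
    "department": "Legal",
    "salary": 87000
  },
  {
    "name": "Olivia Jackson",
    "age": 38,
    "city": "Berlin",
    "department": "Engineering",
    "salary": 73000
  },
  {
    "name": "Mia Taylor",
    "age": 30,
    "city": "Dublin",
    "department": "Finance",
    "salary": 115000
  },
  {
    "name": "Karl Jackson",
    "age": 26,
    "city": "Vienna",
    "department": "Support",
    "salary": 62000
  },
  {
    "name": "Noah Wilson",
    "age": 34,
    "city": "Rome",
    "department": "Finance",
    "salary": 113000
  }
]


Original: 6 records with fields: name, age, city, department, salary
Keep: ['salary', 'name']
Drop: ['age', 'city', 'department']
Result: 6 records, 2 fields each

[
  {
    "salary": 149000,
    "name": "Quinn Harris"
  },
  {
    "salary": 87000,
    "name": "Frank Harris"
  },
  {
    "salary": 73000,
    "name": "Olivia Jackson"
  },
  {
    "salary": 115000,
    "name": "Mia Taylor"
  },
  {
    "salary": 62000,
    "name": "Karl Jackson"
  },
  {
    "salary": 113000,
    "name": "Noah Wilson"
  }
]


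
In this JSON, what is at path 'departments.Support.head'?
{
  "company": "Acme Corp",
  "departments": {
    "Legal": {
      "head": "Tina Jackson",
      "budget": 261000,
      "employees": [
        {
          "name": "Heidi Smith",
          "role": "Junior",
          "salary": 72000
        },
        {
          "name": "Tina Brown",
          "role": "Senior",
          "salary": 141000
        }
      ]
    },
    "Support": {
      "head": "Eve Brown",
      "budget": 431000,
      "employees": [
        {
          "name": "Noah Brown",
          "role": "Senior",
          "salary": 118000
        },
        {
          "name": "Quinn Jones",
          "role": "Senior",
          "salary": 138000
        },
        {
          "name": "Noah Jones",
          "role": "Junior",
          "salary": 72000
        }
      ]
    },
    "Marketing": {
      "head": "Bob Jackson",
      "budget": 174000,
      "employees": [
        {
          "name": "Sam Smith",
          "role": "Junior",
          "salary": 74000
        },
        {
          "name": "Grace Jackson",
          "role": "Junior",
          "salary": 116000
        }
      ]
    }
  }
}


Path: departments.Support.head

Navigate:
  -> departments
  -> Support
  -> head = 'Eve Brown'

Eve Brown


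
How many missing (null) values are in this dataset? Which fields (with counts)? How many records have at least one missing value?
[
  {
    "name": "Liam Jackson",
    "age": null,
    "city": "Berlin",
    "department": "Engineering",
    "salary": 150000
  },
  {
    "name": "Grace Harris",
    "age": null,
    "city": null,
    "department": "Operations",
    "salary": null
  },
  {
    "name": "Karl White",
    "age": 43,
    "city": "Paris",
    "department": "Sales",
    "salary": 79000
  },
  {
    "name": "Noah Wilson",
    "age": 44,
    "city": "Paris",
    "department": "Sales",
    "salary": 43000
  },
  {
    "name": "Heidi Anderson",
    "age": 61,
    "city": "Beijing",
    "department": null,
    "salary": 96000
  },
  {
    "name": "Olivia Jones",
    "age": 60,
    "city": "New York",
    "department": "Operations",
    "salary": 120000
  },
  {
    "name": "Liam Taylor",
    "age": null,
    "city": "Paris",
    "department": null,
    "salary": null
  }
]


Checking for missing (null) values in 7 records:

  Liam Jackson: age
  Grace Harris: age, city, salary
  Karl White: complete
  Noah Wilson: complete
  Heidi Anderson: department
  Olivia Jones: complete
  Liam Taylor: age, department, salary

Per field:
  name: 0 missing
  age: 3 missing
  city: 1 missing
  department: 2 missing
  salary: 2 missing

Total missing values: 8
Records with any missing: 4

8 missing values (age: 3, city: 1, department: 2, salary: 2); 4 incomplete records


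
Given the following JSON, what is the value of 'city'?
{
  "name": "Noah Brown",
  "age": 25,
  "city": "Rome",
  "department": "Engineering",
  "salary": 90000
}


Looking up field 'city'
Value: Rome

Rome


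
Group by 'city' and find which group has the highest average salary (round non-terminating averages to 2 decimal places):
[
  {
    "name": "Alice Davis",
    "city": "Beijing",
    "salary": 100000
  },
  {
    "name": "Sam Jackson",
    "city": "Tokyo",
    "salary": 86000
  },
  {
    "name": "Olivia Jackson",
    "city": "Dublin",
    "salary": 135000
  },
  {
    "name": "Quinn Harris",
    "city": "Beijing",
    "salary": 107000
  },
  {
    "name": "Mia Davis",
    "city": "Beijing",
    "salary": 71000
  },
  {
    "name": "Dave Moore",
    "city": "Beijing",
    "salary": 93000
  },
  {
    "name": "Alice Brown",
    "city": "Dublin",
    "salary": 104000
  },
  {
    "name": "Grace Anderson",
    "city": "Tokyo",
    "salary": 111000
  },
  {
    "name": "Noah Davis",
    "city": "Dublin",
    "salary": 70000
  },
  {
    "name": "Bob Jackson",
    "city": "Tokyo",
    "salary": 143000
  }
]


Group by: city

Groups:
  Beijing: 4 people, avg salary = 371000/4 = $92750
  Dublin: 3 people, avg salary = 309000/3 = $103000
  Tokyo: 3 people, avg salary = 340000/3 ≈ $113333.33

Highest average salary: Tokyo (≈$113333.33)

Tokyo (≈$113333.33)


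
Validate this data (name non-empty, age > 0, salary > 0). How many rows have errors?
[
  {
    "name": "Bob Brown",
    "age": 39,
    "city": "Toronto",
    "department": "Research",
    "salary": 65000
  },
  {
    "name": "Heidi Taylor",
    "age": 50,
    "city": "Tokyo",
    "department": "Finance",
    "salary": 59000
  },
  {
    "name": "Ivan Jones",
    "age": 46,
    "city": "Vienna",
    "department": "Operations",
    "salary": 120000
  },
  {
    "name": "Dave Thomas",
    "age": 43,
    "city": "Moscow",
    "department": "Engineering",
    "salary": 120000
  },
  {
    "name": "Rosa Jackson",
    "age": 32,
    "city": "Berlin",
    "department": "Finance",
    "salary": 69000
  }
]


Validating 5 records:
Rules: name non-empty, age > 0, salary > 0

  Row 1 (Bob Brown): OK
  Row 2 (Heidi Taylor): OK
  Row 3 (Ivan Jones): OK
  Row 4 (Dave Thomas): OK
  Row 5 (Rosa Jackson): OK

Total errors: 0

0 errors


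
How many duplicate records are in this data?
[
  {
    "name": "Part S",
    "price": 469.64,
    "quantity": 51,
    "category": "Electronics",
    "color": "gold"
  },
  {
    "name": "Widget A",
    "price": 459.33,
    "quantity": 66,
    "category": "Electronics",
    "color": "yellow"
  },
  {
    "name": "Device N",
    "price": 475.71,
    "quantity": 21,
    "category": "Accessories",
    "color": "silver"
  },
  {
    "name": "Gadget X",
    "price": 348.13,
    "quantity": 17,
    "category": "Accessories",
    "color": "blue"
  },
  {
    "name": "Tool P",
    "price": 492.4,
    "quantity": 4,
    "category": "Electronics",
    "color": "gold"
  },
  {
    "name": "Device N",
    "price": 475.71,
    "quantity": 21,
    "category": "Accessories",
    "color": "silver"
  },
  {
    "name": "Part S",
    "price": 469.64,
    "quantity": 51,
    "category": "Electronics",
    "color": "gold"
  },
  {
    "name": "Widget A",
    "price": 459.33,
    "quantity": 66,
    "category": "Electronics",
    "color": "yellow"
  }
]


Checking 8 records for duplicates:

  Row 1: Part S ($469.64, qty 51)
  Row 2: Widget A ($459.33, qty 66)
  Row 3: Device N ($475.71, qty 21)
  Row 4: Gadget X ($348.13, qty 17)
  Row 5: Tool P ($492.4, qty 4)
  Row 6: Device N ($475.71, qty 21) <-- DUPLICATE
  Row 7: Part S ($469.64, qty 51) <-- DUPLICATE
  Row 8: Widget A ($459.33, qty 66) <-- DUPLICATE

Duplicates found: 3
Unique records: 5

3 duplicates, 5 unique


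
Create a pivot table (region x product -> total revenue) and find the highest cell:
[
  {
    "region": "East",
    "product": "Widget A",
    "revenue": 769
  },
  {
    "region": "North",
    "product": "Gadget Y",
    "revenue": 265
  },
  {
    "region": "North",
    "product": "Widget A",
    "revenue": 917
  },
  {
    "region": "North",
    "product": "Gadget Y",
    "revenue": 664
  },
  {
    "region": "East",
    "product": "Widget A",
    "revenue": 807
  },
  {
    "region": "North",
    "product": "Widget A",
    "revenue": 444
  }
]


Pivot: region (rows) x product (columns) -> total revenue

     Gadget Y      Widget A    
East             0          1576  
North          929          1361  

Highest: East / Widget A = $1576

East / Widget A = $1576


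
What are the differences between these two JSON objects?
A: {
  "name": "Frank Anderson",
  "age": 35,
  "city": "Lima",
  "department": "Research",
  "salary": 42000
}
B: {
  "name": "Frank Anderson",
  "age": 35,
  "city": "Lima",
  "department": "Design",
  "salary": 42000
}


Comparing each field (in key order):
  name: same
  age: same
  city: same
  department: DIFFERENT
  salary: same
Differences:
  department: Research -> Design

1 field(s) changed

1 change: department


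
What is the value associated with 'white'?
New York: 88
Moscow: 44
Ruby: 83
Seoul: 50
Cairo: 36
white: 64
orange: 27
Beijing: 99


Looking up key 'white'
Value: 64

64


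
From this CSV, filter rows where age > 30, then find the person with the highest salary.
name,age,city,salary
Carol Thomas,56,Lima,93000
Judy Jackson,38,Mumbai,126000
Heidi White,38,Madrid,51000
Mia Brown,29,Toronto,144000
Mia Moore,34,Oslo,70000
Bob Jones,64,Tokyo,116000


Filter: age > 30
Sort by: salary (descending)

Filtered records (5):
  Judy Jackson, age 38, salary $126000
  Bob Jones, age 64, salary $116000
  Carol Thomas, age 56, salary $93000
  Mia Moore, age 34, salary $70000
  Heidi White, age 38, salary $51000

Highest salary: Judy Jackson ($126000)

Judy Jackson


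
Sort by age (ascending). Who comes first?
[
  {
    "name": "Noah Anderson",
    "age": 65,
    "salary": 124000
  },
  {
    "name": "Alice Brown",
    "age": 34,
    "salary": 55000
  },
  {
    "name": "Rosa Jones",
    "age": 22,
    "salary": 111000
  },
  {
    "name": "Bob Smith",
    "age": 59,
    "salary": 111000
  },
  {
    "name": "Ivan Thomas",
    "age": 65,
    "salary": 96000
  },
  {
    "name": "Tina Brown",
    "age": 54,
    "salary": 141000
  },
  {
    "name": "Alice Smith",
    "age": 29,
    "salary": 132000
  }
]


Sort by: age (ascending)

Sorted order:
  1. Rosa Jones (age = 22)
  2. Alice Smith (age = 29)
  3. Alice Brown (age = 34)
  4. Tina Brown (age = 54)
  5. Bob Smith (age = 59)
  6. Noah Anderson (age = 65)
  7. Ivan Thomas (age = 65)

First: Rosa Jones

Rosa Jones


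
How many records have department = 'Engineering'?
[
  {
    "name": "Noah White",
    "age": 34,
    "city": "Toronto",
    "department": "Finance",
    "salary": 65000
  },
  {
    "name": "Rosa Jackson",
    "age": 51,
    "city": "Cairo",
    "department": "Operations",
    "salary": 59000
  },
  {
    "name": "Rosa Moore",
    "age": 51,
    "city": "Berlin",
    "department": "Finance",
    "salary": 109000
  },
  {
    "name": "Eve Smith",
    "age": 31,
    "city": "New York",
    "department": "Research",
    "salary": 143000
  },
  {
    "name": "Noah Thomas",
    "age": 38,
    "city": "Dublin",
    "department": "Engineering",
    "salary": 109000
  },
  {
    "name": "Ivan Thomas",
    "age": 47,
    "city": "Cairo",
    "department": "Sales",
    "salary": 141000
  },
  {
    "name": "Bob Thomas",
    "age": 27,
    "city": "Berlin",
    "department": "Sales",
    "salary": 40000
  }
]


Data: 7 records
Condition: department = 'Engineering'

Checking each record:
  Noah White: Finance
  Rosa Jackson: Operations
  Rosa Moore: Finance
  Eve Smith: Research
  Noah Thomas: Engineering MATCH
  Ivan Thomas: Sales
  Bob Thomas: Sales

Count: 1

1


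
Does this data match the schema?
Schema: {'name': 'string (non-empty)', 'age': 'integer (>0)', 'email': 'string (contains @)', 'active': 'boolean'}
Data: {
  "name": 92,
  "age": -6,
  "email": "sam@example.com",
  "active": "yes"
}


Validating each field against schema:
  name: FAIL (92 is not a string)
  age: FAIL (-6 is not > 0)
  email: OK (string with @)
  active: FAIL ("yes" is not a boolean)

Result: INVALID (3 errors: name, age, active)

INVALID (3 errors: name, age, active)


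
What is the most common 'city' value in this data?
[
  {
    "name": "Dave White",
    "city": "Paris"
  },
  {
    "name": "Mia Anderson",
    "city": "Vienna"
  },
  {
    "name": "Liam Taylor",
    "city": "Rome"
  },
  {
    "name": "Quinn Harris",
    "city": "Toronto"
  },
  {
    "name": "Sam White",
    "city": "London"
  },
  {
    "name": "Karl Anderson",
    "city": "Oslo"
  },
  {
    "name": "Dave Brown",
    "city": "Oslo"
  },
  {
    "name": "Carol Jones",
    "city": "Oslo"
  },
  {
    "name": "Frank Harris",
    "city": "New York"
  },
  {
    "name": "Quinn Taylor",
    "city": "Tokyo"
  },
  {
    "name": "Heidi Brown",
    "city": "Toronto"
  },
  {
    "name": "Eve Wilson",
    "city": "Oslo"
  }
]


Counting 'city' values across 12 records:

  Oslo: 4 ####
  Toronto: 2 ##
  Paris: 1 #
  Vienna: 1 #
  Rome: 1 #
  London: 1 #
  New York: 1 #
  Tokyo: 1 #

Most common: Oslo (4 times)

Oslo (4 times)


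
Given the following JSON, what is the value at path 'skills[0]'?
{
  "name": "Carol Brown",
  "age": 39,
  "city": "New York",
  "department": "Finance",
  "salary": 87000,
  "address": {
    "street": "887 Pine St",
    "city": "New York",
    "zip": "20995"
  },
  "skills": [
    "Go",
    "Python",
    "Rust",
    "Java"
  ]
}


Query: skills[0]
Path: skills -> first element
Value: Go

Go


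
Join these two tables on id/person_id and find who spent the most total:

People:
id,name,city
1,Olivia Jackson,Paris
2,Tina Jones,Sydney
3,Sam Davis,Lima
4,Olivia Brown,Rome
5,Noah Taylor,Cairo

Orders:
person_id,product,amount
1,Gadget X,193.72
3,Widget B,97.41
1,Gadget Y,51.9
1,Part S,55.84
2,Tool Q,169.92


Join on: people.id = orders.person_id

Joined rows:
  Olivia Jackson (Paris) bought Gadget X for $193.72
  Sam Davis (Lima) bought Widget B for $97.41
  Olivia Jackson (Paris) bought Gadget Y for $51.9
  Olivia Jackson (Paris) bought Part S for $55.84
  Tina Jones (Sydney) bought Tool Q for $169.92

Total per person:
  Olivia Jackson: $301.46
  Tina Jones: $169.92
  Sam Davis: $97.41

Top spender: Olivia Jackson ($301.46)

Olivia Jackson ($301.46)


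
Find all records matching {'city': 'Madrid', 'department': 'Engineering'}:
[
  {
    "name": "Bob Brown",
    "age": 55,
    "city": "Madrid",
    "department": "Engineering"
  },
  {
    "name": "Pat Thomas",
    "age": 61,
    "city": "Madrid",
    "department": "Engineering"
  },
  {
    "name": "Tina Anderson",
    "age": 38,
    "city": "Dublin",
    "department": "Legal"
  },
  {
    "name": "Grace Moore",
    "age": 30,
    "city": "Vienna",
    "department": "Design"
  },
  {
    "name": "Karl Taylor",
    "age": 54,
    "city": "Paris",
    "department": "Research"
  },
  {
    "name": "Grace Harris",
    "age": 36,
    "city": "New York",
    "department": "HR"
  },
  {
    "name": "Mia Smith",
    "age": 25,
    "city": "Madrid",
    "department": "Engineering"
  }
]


Search criteria: {'city': 'Madrid', 'department': 'Engineering'}

Checking 7 records:
  Bob Brown: {city: Madrid, department: Engineering} <-- MATCH
  Pat Thomas: {city: Madrid, department: Engineering} <-- MATCH
  Tina Anderson: {city: Dublin, department: Legal}
  Grace Moore: {city: Vienna, department: Design}
  Karl Taylor: {city: Paris, department: Research}
  Grace Harris: {city: New York, department: HR}
  Mia Smith: {city: Madrid, department: Engineering} <-- MATCH

Matches: ["Bob Brown", "Pat Thomas", "Mia Smith"]

["Bob Brown", "Pat Thomas", "Mia Smith"]


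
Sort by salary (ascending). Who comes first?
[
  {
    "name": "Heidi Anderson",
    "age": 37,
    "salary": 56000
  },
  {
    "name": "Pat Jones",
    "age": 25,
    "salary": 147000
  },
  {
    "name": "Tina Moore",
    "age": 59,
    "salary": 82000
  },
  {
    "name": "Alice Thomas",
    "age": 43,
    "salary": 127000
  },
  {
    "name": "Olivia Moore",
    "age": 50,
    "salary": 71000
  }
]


Sort by: salary (ascending)

Sorted order:
  1. Heidi Anderson (salary = 56000)
  2. Olivia Moore (salary = 71000)
  3. Tina Moore (salary = 82000)
  4. Alice Thomas (salary = 127000)
  5. Pat Jones (salary = 147000)

First: Heidi Anderson

Heidi Anderson


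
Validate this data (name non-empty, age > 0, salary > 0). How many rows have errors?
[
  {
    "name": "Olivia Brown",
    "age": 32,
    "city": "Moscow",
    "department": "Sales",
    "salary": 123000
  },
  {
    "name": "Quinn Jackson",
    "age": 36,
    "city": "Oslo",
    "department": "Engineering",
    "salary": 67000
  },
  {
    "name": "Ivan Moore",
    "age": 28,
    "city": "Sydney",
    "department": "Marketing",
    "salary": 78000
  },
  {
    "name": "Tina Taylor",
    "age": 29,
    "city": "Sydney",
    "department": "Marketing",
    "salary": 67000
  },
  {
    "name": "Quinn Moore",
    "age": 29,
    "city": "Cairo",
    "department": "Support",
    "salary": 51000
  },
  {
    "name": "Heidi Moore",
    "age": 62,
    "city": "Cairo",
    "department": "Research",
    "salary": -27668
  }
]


Validating 6 records:
Rules: name non-empty, age > 0, salary > 0

  Row 1 (Olivia Brown): OK
  Row 2 (Quinn Jackson): OK
  Row 3 (Ivan Moore): OK
  Row 4 (Tina Taylor): OK
  Row 5 (Quinn Moore): OK
  Row 6 (Heidi Moore): negative salary: -27668

Total errors: 1

1 errors


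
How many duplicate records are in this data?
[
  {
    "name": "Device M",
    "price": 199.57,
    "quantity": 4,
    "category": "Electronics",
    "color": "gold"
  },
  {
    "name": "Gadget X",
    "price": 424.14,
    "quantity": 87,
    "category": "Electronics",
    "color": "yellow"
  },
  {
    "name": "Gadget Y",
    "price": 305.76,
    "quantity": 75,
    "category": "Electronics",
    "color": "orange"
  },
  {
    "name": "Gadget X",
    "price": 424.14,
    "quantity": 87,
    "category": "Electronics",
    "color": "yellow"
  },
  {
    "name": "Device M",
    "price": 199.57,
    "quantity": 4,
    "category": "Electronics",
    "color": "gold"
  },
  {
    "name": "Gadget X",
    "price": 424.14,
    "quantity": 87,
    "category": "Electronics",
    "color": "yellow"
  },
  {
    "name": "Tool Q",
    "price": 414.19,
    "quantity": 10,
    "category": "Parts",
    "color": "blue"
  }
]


Checking 7 records for duplicates:

  Row 1: Device M ($199.57, qty 4)
  Row 2: Gadget X ($424.14, qty 87)
  Row 3: Gadget Y ($305.76, qty 75)
  Row 4: Gadget X ($424.14, qty 87) <-- DUPLICATE
  Row 5: Device M ($199.57, qty 4) <-- DUPLICATE
  Row 6: Gadget X ($424.14, qty 87) <-- DUPLICATE
  Row 7: Tool Q ($414.19, qty 10)

Duplicates found: 3
Unique records: 4

3 duplicates, 4 unique


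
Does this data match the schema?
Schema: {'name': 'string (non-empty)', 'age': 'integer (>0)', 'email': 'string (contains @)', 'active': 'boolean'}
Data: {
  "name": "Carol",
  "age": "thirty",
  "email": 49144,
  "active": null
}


Validating each field against schema:
  name: OK (non-empty string)
  age: FAIL ("thirty" is not an integer)
  email: FAIL (49144 is not a string)
  active: FAIL (null is not a boolean)

Result: INVALID (3 errors: age, email, active)

INVALID (3 errors: age, email, active)


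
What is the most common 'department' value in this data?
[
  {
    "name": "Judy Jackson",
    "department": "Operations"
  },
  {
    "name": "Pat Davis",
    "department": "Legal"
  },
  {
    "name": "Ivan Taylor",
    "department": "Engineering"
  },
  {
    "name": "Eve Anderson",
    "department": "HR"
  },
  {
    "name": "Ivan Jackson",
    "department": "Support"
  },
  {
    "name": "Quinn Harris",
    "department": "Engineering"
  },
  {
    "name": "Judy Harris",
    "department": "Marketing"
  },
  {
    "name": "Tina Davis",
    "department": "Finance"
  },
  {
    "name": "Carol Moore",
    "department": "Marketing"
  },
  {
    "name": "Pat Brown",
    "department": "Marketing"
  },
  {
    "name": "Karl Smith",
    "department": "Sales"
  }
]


Counting 'department' values across 11 records:

  Marketing: 3 ###
  Engineering: 2 ##
  Operations: 1 #
  Legal: 1 #
  HR: 1 #
  Support: 1 #
  Finance: 1 #
  Sales: 1 #

Most common: Marketing (3 times)

Marketing (3 times)


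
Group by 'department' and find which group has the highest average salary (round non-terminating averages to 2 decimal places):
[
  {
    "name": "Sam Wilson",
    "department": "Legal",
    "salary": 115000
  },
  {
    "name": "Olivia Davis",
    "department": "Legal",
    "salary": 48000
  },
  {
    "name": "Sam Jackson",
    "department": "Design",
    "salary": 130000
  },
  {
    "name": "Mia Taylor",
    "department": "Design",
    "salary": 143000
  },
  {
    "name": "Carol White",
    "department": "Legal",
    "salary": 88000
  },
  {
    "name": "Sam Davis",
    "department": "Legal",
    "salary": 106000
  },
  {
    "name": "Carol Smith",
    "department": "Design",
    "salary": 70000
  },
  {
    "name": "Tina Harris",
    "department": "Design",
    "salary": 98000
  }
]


Group by: department

Groups:
  Design: 4 people, avg salary = 441000/4 = $110250
  Legal: 4 people, avg salary = 357000/4 = $89250

Highest average salary: Design ($110250)

Design ($110250)


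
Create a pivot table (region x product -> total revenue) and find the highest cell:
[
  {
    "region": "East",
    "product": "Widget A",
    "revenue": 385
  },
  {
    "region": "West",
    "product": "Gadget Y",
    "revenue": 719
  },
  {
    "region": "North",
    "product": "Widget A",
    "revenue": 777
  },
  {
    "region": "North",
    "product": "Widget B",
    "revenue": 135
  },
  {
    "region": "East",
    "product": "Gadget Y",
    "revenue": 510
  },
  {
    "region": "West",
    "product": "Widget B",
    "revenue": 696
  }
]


Pivot: region (rows) x product (columns) -> total revenue

     Gadget Y      Widget A      Widget B    
East           510           385             0  
North            0           777           135  
West           719             0           696  

Highest: North / Widget A = $777

North / Widget A = $777


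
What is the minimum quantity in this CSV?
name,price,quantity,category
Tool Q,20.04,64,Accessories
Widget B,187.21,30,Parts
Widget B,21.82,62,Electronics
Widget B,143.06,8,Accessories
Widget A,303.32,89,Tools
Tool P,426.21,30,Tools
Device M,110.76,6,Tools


Computing minimum quantity:
Values: [64, 30, 62, 8, 89, 30, 6]
Min = 6

6


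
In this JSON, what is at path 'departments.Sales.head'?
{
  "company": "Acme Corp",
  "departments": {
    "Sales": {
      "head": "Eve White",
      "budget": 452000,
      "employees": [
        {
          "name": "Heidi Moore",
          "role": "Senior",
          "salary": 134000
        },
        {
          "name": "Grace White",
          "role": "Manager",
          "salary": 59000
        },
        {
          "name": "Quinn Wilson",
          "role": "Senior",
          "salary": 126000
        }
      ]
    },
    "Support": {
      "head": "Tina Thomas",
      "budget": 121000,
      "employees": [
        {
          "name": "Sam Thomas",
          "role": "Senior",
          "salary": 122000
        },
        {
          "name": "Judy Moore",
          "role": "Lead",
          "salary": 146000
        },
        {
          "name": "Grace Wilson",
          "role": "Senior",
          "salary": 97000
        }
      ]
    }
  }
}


Path: departments.Sales.head

Navigate:
  -> departments
  -> Sales
  -> head = 'Eve White'

Eve White


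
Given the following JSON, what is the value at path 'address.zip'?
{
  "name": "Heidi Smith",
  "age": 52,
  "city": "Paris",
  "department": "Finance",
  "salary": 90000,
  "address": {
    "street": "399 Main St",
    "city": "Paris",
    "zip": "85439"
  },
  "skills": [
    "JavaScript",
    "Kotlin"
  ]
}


Query: address.zip
Path: address -> zip
Value: 85439

85439


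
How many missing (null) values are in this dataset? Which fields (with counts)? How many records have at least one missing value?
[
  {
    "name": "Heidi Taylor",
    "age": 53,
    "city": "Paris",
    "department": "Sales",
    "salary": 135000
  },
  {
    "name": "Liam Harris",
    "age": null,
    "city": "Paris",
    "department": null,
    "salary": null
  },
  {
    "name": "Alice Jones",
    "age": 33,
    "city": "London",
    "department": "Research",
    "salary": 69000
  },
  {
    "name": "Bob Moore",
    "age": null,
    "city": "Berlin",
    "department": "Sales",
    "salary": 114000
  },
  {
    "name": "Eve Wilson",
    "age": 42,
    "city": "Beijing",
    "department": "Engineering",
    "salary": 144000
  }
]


Checking for missing (null) values in 5 records:

  Heidi Taylor: complete
  Liam Harris: age, department, salary
  Alice Jones: complete
  Bob Moore: age
  Eve Wilson: complete

Per field:
  name: 0 missing
  age: 2 missing
  city: 0 missing
  department: 1 missing
  salary: 1 missing

Total missing values: 4
Records with any missing: 2

4 missing values (age: 2, department: 1, salary: 1); 2 incomplete records
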